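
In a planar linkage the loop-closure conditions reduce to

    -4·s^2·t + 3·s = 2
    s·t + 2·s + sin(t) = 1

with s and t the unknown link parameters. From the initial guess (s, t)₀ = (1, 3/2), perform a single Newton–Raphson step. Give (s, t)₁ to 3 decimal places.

(-0.979, 4.703)

At (1, 3/2): F = (-5.000, 3.49749).
Jacobian J = [[-8·s·t + 3, -4·s^2], [t + 2, s + cos(t)]].
At the point, J = [[-9.000, -4.000], [3.500, 1.07074]] (det J = 4.36337).
Solving J·Δ = −F gives Δ = (-1.979, 3.203).
Then the next iterate is (s, t)₁ = (-0.979, 4.703).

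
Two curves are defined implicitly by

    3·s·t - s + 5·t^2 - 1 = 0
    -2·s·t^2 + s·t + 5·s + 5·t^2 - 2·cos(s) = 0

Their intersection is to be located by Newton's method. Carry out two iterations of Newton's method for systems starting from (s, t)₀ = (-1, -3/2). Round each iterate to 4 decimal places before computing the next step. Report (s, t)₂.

(-0.0582, -0.4975)

At (-1, -3/2): F = (15.7500, 11.169395).
Jacobian J = [[3·t - 1, 3·s + 10·t], [-2·t^2 + t + 2·sin(s) + 5, -4·s·t + s + 10·t]].
At the point, J = [[-5.5000, -18.0000], [-2.682942, -22.0000]] (det J = 72.707045).
Solving J·Δ = −F gives Δ = (2.0005, 0.2637).
Then the next iterate is (s, t)₁ = (1.0005, -1.2363).
Round to (1.0005, -1.2363) and repeat: F = (1.930934, 7.269603), J = [[-4.7089, -9.3615], [2.390307, -6.414827]].
Δ = (-1.0587, 0.7388), so (s, t)₂ = (-0.0582, -0.4975).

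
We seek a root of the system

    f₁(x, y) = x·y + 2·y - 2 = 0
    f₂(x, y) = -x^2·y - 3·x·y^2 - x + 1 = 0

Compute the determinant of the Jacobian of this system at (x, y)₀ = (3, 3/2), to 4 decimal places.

J = [[y, x + 2], [-2·x·y - 3·y^2 - 1, -x^2 - 6·x·y]].
At the point, J = [[1.5000, 5.0000], [-16.7500, -36.0000]].
det J = 29.7500.

29.7500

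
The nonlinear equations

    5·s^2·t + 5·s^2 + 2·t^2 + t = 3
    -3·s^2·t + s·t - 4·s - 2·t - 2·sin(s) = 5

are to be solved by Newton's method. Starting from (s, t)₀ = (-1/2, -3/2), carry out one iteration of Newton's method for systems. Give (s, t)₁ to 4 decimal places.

At (-1/2, -3/2): F = (-0.6250, 2.833851).
Jacobian J = [[10·s·t + 10·s, 5·s^2 + 4·t + 1], [-6·s·t + t - 2·cos(s) - 4, -3·s^2 + s - 2]].
At the point, J = [[2.5000, -3.7500], [-11.755165, -3.2500]] (det J = -52.206869).
Solving J·Δ = −F gives Δ = (0.2425, -0.0050).
Then the next iterate is (s, t)₁ = (-0.2575, -1.5050).

(-0.2575, -1.5050)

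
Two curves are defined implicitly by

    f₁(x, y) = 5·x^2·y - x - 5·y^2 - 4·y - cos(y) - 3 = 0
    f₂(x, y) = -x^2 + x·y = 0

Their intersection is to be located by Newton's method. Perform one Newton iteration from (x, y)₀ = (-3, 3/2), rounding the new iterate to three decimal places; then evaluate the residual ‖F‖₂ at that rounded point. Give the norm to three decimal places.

162.507

At (-3, 3/2): F = (50.17926, -13.500).
Jacobian J = [[10·x·y - 1, 5·x^2 - 10·y + sin(y) - 4], [-2·x + y, x]].
At the point, J = [[-46.000, 26.99749], [7.500, -3.000]] (det J = -64.48121).
Solving J·Δ = −F gives Δ = (3.318, 3.794).
Then the next iterate is (x, y)₁ = (0.318, 5.294).
Re-evaluating at (0.318, 5.294): F = (-162.49880, 1.58237), so ‖F‖₂ = 162.507.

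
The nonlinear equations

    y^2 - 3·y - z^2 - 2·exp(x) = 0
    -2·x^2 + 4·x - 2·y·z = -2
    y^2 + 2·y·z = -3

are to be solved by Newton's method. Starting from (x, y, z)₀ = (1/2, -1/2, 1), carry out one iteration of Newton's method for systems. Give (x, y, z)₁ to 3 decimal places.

At (1/2, -1/2, 1): F = (-2.54744, 4.500, 2.250).
Jacobian J = [[-2·exp(x), 2·y - 3, -2·z], [-4·x + 4, -2·z, -2·y], [0, 2·y + 2·z, 2·y]].
At the point, J = [[-3.29744, -4.000, -2.000], [2.000, -2.000, 1.000], [0.000, 1.000, -1.000]] (det J = -15.29744).
Solving J·Δ = −F gives Δ = (-3.108, 0.534, 2.784).
Then the next iterate is (x, y, z)₁ = (-2.608, 0.034, 3.784).

(-2.608, 0.034, 3.784)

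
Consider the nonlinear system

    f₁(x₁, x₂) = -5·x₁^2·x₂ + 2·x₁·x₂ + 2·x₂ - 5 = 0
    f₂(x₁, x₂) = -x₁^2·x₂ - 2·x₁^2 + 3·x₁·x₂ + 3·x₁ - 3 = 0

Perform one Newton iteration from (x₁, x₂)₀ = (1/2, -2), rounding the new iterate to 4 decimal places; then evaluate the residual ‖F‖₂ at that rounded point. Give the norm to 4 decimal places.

At (1/2, -2): F = (-8.5000, -4.5000).
Jacobian J = [[-10·x₁·x₂ + 2·x₂, -5·x₁^2 + 2·x₁ + 2], [-2·x₁·x₂ - 4·x₁ + 3·x₂ + 3, -x₁^2 + 3·x₁]].
At the point, J = [[6.0000, 1.7500], [-3.0000, 1.2500]] (det J = 12.7500).
Solving J·Δ = −F gives Δ = (0.2157, 4.1176).
Then the next iterate is (x₁, x₂)₁ = (0.7157, 2.1176).
Re-evaluating at (0.7157, 2.1176): F = (-3.157121, 1.584655), so ‖F‖₂ = 3.5325.

3.5325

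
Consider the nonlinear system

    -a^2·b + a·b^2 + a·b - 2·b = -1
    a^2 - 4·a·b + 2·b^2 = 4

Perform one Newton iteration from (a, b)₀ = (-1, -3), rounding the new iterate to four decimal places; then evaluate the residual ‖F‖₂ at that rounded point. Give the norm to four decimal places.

At (-1, -3): F = (4.0000, 3.0000).
Jacobian J = [[-2·a·b + b^2 + b, -a^2 + 2·a·b + a - 2], [2·a - 4·b, -4·a + 4·b]].
At the point, J = [[0.0000, 2.0000], [10.0000, -8.0000]] (det J = -20.0000).
Solving J·Δ = −F gives Δ = (-1.9000, -2.0000).
Then the next iterate is (a, b)₁ = (-2.9000, -5.0000).
Re-evaluating at (-2.9000, -5.0000): F = (-4.9500, -3.5900), so ‖F‖₂ = 6.1148.

6.1148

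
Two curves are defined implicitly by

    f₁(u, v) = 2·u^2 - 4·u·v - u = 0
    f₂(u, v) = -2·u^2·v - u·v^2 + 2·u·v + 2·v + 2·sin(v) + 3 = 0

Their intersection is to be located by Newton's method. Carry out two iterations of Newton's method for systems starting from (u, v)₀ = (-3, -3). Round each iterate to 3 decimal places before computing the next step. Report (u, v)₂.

(-1.450, -1.088)

At (-3, -3): F = (-15.000, 95.71776).
Jacobian J = [[4·u - 4·v - 1, -4·u], [-4·u·v - v^2 + 2·v, -2·u^2 - 2·u·v + 2·u + 2·cos(v) + 2]].
At the point, J = [[-1.000, 12.000], [-51.000, -41.97998]] (det J = 653.97998).
Solving J·Δ = −F gives Δ = (0.793, 1.316).
Then the next iterate is (u, v)₁ = (-2.207, -1.684).
Round to (-2.207, -1.684) and repeat: F = (-2.91765, 27.74173), J = [[-3.092, 8.828], [-21.07021, -19.81480]].
Δ = (0.757, 0.596), so (u, v)₂ = (-1.450, -1.088).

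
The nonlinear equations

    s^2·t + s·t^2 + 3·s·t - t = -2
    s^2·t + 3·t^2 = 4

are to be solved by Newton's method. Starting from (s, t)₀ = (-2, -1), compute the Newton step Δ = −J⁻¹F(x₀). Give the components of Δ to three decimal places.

At (-2, -1): F = (3.000, -5.000).
Jacobian J = [[2·s·t + t^2 + 3·t, s^2 + 2·s·t + 3·s - 1], [2·s·t, s^2 + 6·t]].
At the point, J = [[2.000, 1.000], [4.000, -2.000]] (det J = -8.000).
Solving J·Δ = −F gives Δ = (-0.125, -2.750).

(-0.125, -2.750)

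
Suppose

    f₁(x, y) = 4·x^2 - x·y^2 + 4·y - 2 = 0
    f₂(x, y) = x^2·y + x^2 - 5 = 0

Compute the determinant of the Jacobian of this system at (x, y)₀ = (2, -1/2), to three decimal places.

J = [[8·x - y^2, -2·x·y + 4], [2·x·y + 2·x, x^2]].
At the point, J = [[15.750, 6.000], [2.000, 4.000]].
det J = 51.000.

51.000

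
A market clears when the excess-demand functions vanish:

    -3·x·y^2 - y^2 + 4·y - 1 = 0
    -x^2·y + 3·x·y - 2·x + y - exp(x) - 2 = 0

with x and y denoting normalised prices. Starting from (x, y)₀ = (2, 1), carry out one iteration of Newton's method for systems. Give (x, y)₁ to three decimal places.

(0.973, 0.908)

At (2, 1): F = (-4.000, -10.38906).
Jacobian J = [[-3·y^2, -6·x·y - 2·y + 4], [-2·x·y + 3·y - exp(x) - 2, -x^2 + 3·x + 1]].
At the point, J = [[-3.000, -10.000], [-10.38906, 3.000]] (det J = -112.89056).
Solving J·Δ = −F gives Δ = (-1.027, -0.092).
Then the next iterate is (x, y)₁ = (0.973, 0.908).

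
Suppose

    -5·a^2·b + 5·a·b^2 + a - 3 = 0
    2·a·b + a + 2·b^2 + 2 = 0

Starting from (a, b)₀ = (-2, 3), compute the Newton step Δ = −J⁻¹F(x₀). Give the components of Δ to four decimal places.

At (-2, 3): F = (-155.0000, 6.0000).
Jacobian J = [[-10·a·b + 5·b^2 + 1, -5·a^2 + 10·a·b], [2·b + 1, 2·a + 4·b]].
At the point, J = [[106.0000, -80.0000], [7.0000, 8.0000]] (det J = 1408.0000).
Solving J·Δ = −F gives Δ = (0.5398, -1.2223).

(0.5398, -1.2223)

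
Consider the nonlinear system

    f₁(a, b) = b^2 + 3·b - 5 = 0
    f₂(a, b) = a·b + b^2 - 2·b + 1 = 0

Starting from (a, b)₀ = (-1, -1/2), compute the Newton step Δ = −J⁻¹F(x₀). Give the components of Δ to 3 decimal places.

(-19.500, 3.125)

At (-1, -1/2): F = (-6.250, 2.750).
Jacobian J = [[0, 2·b + 3], [b, a + 2·b - 2]].
At the point, J = [[0.000, 2.000], [-0.500, -4.000]] (det J = 1.000).
Solving J·Δ = −F gives Δ = (-19.500, 3.125).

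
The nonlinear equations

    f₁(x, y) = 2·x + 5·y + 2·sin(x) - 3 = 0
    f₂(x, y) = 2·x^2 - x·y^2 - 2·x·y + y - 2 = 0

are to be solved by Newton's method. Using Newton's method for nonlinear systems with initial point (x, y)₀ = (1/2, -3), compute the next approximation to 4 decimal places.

(1.6142, -0.6286)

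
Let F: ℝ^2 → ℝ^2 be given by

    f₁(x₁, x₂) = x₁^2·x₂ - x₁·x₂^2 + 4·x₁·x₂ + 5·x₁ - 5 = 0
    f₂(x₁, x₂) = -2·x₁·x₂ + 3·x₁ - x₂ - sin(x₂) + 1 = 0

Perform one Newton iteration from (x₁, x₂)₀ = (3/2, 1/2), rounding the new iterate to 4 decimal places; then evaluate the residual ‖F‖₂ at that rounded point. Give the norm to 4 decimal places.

At (3/2, 1/2): F = (6.2500, 3.020574).
Jacobian J = [[2·x₁·x₂ - x₂^2 + 4·x₂ + 5, x₁^2 - 2·x₁·x₂ + 4·x₁], [-2·x₂ + 3, -2·x₁ - cos(x₂) - 1]].
At the point, J = [[8.2500, 6.7500], [2.0000, -4.877583]] (det J = -53.740056).
Solving J·Δ = −F gives Δ = (-0.9467, 0.2311).
Then the next iterate is (x₁, x₂)₁ = (0.5533, 0.7311).
Re-evaluating at (0.5533, 0.7311): F = (-0.687353, 0.452076), so ‖F‖₂ = 0.8227.

0.8227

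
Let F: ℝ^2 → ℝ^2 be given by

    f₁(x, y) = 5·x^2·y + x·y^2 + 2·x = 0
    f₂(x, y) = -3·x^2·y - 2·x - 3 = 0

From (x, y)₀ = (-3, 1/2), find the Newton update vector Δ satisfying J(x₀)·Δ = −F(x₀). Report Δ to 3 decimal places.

At (-3, 1/2): F = (15.750, -10.500).
Jacobian J = [[10·x·y + y^2 + 2, 5·x^2 + 2·x·y], [-6·x·y - 2, -3·x^2]].
At the point, J = [[-12.750, 42.000], [7.000, -27.000]] (det J = 50.250).
Solving J·Δ = −F gives Δ = (-0.313, -0.470).

(-0.313, -0.470)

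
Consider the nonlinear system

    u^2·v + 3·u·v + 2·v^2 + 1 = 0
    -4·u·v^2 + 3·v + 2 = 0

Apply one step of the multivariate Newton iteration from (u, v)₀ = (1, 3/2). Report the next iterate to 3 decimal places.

At (1, 3/2): F = (11.500, -2.500).
Jacobian J = [[2·u·v + 3·v, u^2 + 3·u + 4·v], [-4·v^2, -8·u·v + 3]].
At the point, J = [[7.500, 10.000], [-9.000, -9.000]] (det J = 22.500).
Solving J·Δ = −F gives Δ = (3.489, -3.767).
Then the next iterate is (u, v)₁ = (4.489, -2.267).

(4.489, -2.267)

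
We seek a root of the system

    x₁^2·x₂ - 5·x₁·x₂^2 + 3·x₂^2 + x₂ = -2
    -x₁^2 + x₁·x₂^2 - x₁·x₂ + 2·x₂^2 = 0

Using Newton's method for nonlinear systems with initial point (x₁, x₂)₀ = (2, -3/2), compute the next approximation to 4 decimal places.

At (2, -3/2): F = (-21.2500, 8.0000).
Jacobian J = [[2·x₁·x₂ - 5·x₂^2, x₁^2 - 10·x₁·x₂ + 6·x₂ + 1], [-2·x₁ + x₂^2 - x₂, 2·x₁·x₂ - x₁ + 4·x₂]].
At the point, J = [[-17.2500, 26.0000], [-0.2500, -14.0000]] (det J = 248.0000).
Solving J·Δ = −F gives Δ = (-0.3609, 0.5779).
Then the next iterate is (x₁, x₂)₁ = (1.6391, -0.9221).

(1.6391, -0.9221)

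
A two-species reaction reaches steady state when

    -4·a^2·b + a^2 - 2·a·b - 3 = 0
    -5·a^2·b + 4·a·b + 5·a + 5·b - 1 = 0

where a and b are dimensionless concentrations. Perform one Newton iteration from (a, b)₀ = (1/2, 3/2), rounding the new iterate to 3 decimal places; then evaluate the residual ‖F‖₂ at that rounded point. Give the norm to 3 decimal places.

2.982

At (1/2, 3/2): F = (-5.750, 10.125).
Jacobian J = [[-8·a·b + 2·a - 2·b, -4·a^2 - 2·a], [-10·a·b + 4·b + 5, -5·a^2 + 4·a + 5]].
At the point, J = [[-8.000, -2.000], [3.500, 5.750]] (det J = -39.000).
Solving J·Δ = −F gives Δ = (-0.329, -1.561).
Then the next iterate is (a, b)₁ = (0.171, -0.061).
Re-evaluating at (0.171, -0.061): F = (-2.94276, -0.48281), so ‖F‖₂ = 2.982.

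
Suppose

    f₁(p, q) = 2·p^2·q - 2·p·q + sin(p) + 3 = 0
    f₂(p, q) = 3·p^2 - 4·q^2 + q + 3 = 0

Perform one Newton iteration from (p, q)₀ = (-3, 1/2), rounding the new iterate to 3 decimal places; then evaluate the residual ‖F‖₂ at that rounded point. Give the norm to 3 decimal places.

9.441

At (-3, 1/2): F = (14.85888, 29.500).
Jacobian J = [[4·p·q - 2·q + cos(p), 2·p^2 - 2·p], [6·p, -8·q + 1]].
At the point, J = [[-7.98999, 24.000], [-18.000, -3.000]] (det J = 455.96998).
Solving J·Δ = −F gives Δ = (1.650, -0.070).
Then the next iterate is (p, q)₁ = (-1.350, 0.430).
Re-evaluating at (-1.350, 0.430): F = (4.75263, 8.15790), so ‖F‖₂ = 9.441.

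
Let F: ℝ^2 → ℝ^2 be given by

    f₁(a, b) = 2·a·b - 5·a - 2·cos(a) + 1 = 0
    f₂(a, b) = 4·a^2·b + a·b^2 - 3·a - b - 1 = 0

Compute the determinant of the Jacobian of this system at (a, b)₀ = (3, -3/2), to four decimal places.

19.8382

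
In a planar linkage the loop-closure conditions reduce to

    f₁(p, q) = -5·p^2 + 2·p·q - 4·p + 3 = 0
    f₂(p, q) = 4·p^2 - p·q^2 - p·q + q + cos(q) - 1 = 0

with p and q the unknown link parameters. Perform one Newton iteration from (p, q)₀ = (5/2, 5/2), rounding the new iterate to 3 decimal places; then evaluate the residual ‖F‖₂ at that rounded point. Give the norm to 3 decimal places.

5.754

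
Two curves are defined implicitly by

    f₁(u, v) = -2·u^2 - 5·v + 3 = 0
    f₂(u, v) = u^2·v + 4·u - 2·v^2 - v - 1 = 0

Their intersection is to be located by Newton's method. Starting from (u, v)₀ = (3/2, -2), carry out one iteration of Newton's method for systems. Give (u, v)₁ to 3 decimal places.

At (3/2, -2): F = (8.500, -5.500).
Jacobian J = [[-4·u, -5], [2·u·v + 4, u^2 - 4·v - 1]].
At the point, J = [[-6.000, -5.000], [-2.000, 9.250]] (det J = -65.500).
Solving J·Δ = −F gives Δ = (0.781, 0.763).
Then the next iterate is (u, v)₁ = (2.281, -1.237).

(2.281, -1.237)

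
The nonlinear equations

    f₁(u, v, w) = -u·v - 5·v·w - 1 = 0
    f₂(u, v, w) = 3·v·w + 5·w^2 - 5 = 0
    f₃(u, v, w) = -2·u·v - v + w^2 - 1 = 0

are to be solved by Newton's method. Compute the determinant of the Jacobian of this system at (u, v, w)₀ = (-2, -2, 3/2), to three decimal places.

-405.000

J = [[-v, -u - 5·w, -5·v], [0, 3·w, 3·v + 10·w], [-2·v, -2·u - 1, 2·w]].
At the point, J = [[2.000, -5.500, 10.000], [0.000, 4.500, 9.000], [4.000, 3.000, 3.000]].
det J = -405.000.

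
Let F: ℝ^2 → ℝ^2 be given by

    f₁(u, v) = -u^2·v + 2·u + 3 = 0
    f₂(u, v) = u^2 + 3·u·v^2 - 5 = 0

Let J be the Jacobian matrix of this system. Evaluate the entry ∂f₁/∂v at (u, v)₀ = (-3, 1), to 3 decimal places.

∂f₁/∂v = -u^2.
At (-3, 1) this is -9.000.

-9.000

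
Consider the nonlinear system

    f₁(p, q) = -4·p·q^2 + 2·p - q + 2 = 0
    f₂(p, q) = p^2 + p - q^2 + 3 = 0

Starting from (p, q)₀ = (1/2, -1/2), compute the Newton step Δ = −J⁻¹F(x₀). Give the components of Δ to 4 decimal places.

(-0.5000, -2.5000)

At (1/2, -1/2): F = (3.0000, 3.5000).
Jacobian J = [[-4·q^2 + 2, -8·p·q - 1], [2·p + 1, -2·q]].
At the point, J = [[1.0000, 1.0000], [2.0000, 1.0000]] (det J = -1.0000).
Solving J·Δ = −F gives Δ = (-0.5000, -2.5000).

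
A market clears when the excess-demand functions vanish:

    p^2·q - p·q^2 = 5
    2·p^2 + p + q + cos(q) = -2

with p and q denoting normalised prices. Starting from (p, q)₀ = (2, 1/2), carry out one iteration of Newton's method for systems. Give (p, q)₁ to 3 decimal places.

(0.328, 3.713)

At (2, 1/2): F = (-3.500, 13.37758).
Jacobian J = [[2·p·q - q^2, p^2 - 2·p·q], [4·p + 1, -sin(q) + 1]].
At the point, J = [[1.750, 2.000], [9.000, 0.52057]] (det J = -17.08899).
Solving J·Δ = −F gives Δ = (-1.672, 3.213).
Then the next iterate is (p, q)₁ = (0.328, 3.713).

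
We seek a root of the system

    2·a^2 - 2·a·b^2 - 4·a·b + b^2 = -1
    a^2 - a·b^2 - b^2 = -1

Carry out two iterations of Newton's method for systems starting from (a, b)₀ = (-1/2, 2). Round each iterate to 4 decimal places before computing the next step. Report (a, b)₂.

At (-1/2, 2): F = (13.5000, -0.7500).
Jacobian J = [[4·a - 2·b^2 - 4·b, -4·a·b - 4·a + 2·b], [2·a - b^2, -2·a·b - 2·b]].
At the point, J = [[-18.0000, 10.0000], [-5.0000, -2.0000]] (det J = 86.0000).
Solving J·Δ = −F gives Δ = (0.2267, -0.9419).
Then the next iterate is (a, b)₁ = (-0.2733, 1.0581).
Round to (-0.2733, 1.0581) and repeat: F = (4.037636, 0.261097), J = [[-7.564751, 4.366115], [-1.666176, -1.537843]].
Δ = (0.3887, -0.2513), so (a, b)₂ = (0.1154, 0.8068).

(0.1154, 0.8068)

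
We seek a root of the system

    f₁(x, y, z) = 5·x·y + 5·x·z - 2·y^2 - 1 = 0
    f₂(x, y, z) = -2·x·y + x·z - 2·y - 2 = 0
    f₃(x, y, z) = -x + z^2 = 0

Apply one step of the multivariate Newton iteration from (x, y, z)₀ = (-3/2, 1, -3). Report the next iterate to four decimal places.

(-1.3590, 0.7949, -1.2735)

At (-3/2, 1, -3): F = (12.0000, 3.5000, 10.5000).
Jacobian J = [[5·y + 5·z, 5·x - 4·y, 5·x], [-2·y + z, -2·x - 2, x], [-1, 0, 2·z]].
At the point, J = [[-10.0000, -11.5000, -7.5000], [-5.0000, 1.0000, -1.5000], [-1.0000, 0.0000, -6.0000]] (det J = 380.2500).
Solving J·Δ = −F gives Δ = (0.1410, -0.2051, 1.7265).
Then the next iterate is (x, y, z)₁ = (-1.3590, 0.7949, -1.2735).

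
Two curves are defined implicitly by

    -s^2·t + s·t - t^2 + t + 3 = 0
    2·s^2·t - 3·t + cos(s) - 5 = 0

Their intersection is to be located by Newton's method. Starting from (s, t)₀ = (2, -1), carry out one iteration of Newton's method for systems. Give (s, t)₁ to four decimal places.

(0.9370, -0.8109)

At (2, -1): F = (3.0000, -10.416147).
Jacobian J = [[-2·s·t + t, -s^2 + s - 2·t + 1], [4·s·t - sin(s), 2·s^2 - 3]].
At the point, J = [[3.0000, 1.0000], [-8.909297, 5.0000]] (det J = 23.909297).
Solving J·Δ = −F gives Δ = (-1.0630, 0.1891).
Then the next iterate is (s, t)₁ = (0.9370, -0.8109).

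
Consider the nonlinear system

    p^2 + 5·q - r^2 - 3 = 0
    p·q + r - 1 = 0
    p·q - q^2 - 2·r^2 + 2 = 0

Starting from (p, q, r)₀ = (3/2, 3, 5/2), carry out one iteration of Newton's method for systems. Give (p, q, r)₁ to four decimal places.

(0.7685, 1.0134, 1.6745)

At (3/2, 3, 5/2): F = (8.0000, 6.0000, -15.0000).
Jacobian J = [[2·p, 5, -2·r], [q, p, 1], [q, p - 2·q, -4·r]].
At the point, J = [[3.0000, 5.0000, -5.0000], [3.0000, 1.5000, 1.0000], [3.0000, -4.5000, -10.0000]] (det J = 223.5000).
Solving J·Δ = −F gives Δ = (-0.7315, -1.9866, -0.8255).
Then the next iterate is (p, q, r)₁ = (0.7685, 1.0134, 1.6745).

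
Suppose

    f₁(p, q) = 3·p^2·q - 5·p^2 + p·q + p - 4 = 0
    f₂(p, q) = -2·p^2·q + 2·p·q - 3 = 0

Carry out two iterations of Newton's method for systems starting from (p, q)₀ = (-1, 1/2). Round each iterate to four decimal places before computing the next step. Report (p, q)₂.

At (-1, 1/2): F = (-9.0000, -5.0000).
Jacobian J = [[6·p·q - 10·p + q + 1, 3·p^2 + p], [-4·p·q + 2·q, -2·p^2 + 2·p]].
At the point, J = [[8.5000, 2.0000], [3.0000, -4.0000]] (det J = -40.0000).
Solving J·Δ = −F gives Δ = (1.1500, -0.3875).
Then the next iterate is (p, q)₁ = (0.1500, 0.1125).
Round to (0.1500, 0.1125) and repeat: F = (-3.938031, -2.971312), J = [[-0.286250, 0.2175], [0.1575, 0.2550]].
Δ = (-3.3374, 13.7135), so (p, q)₂ = (-3.1874, 13.8260).

(-3.1874, 13.8260)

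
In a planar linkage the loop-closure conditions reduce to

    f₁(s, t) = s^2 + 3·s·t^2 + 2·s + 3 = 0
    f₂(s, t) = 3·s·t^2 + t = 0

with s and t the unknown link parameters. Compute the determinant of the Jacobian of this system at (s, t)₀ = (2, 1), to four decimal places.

81.0000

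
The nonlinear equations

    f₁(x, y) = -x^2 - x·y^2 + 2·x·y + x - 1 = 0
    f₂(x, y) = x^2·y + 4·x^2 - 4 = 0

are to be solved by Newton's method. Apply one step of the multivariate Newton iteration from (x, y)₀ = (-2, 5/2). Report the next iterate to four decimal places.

(-1.1228, 2.7018)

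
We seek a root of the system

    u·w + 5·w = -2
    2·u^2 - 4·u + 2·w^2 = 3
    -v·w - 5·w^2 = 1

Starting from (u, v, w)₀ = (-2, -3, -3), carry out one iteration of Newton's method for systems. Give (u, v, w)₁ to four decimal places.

(-1.8750, -11.7083, -0.5417)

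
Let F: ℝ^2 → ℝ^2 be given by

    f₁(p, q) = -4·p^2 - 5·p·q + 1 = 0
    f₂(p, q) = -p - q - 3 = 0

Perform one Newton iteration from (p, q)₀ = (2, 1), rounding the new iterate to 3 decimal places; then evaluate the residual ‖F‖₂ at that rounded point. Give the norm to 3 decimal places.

105.583

At (2, 1): F = (-25.000, -6.000).
Jacobian J = [[-8·p - 5·q, -5·p], [-1, -1]].
At the point, J = [[-21.000, -10.000], [-1.000, -1.000]] (det J = 11.000).
Solving J·Δ = −F gives Δ = (3.182, -9.182).
Then the next iterate is (p, q)₁ = (5.182, -8.182).
Re-evaluating at (5.182, -8.182): F = (105.58312, 0.000), so ‖F‖₂ = 105.583.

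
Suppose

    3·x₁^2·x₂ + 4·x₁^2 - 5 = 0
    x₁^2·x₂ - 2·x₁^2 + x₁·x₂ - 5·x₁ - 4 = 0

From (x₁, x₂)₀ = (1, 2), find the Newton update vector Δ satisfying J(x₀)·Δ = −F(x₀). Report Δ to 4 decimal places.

(-0.6327, 2.5510)

At (1, 2): F = (5.0000, -7.0000).
Jacobian J = [[6·x₁·x₂ + 8·x₁, 3·x₁^2], [2·x₁·x₂ - 4·x₁ + x₂ - 5, x₁^2 + x₁]].
At the point, J = [[20.0000, 3.0000], [-3.0000, 2.0000]] (det J = 49.0000).
Solving J·Δ = −F gives Δ = (-0.6327, 2.5510).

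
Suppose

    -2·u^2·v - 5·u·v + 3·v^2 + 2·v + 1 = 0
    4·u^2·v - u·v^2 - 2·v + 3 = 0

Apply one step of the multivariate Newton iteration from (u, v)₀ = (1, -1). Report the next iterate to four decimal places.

At (1, -1): F = (9.0000, 0.0000).
Jacobian J = [[-4·u·v - 5·v, -2·u^2 - 5·u + 6·v + 2], [8·u·v - v^2, 4·u^2 - 2·u·v - 2]].
At the point, J = [[9.0000, -11.0000], [-9.0000, 4.0000]] (det J = -63.0000).
Solving J·Δ = −F gives Δ = (0.5714, 1.2857).
Then the next iterate is (u, v)₁ = (1.5714, 0.2857).

(1.5714, 0.2857)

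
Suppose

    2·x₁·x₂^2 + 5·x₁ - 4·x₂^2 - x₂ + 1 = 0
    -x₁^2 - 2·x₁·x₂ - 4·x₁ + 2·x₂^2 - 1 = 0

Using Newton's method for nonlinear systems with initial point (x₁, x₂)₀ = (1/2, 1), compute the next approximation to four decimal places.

At (1/2, 1): F = (-0.5000, -2.2500).
Jacobian J = [[2·x₂^2 + 5, 4·x₁·x₂ - 8·x₂ - 1], [-2·x₁ - 2·x₂ - 4, -2·x₁ + 4·x₂]].
At the point, J = [[7.0000, -7.0000], [-7.0000, 3.0000]] (det J = -28.0000).
Solving J·Δ = −F gives Δ = (-0.6161, -0.6875).
Then the next iterate is (x₁, x₂)₁ = (-0.1161, 0.3125).

(-0.1161, 0.3125)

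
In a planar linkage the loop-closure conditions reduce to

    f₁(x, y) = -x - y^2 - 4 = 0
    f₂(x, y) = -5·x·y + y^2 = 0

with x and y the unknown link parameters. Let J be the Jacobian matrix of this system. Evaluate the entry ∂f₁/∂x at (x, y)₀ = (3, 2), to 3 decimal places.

∂f₁/∂x = -1.
At (3, 2) this is -1.000.

-1.000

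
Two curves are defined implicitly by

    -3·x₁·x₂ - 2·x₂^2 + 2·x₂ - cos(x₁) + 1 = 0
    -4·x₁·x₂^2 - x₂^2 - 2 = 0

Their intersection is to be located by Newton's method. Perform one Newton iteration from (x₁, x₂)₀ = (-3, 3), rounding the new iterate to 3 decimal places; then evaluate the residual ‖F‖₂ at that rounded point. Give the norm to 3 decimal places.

At (-3, 3): F = (16.98999, 97.000).
Jacobian J = [[-3·x₂ + sin(x₁), -3·x₁ - 4·x₂ + 2], [-4·x₂^2, -8·x₁·x₂ - 2·x₂]].
At the point, J = [[-9.14112, -1.000], [-36.000, 66.000]] (det J = -639.31392).
Solving J·Δ = −F gives Δ = (1.906, -0.430).
Then the next iterate is (x₁, x₂)₁ = (-1.094, 2.570).
Re-evaluating at (-1.094, 2.570): F = (0.90600, 20.29814), so ‖F‖₂ = 20.318.

20.318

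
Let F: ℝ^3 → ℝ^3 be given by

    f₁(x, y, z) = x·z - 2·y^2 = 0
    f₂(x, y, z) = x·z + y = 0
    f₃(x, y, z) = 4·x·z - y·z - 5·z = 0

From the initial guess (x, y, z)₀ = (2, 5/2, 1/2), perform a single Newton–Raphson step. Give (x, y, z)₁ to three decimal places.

(1.788, 1.136, -0.515)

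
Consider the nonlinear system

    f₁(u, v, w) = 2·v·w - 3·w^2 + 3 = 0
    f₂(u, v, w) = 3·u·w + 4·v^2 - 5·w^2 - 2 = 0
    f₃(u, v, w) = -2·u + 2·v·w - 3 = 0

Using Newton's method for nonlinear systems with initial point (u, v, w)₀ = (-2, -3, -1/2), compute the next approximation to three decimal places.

(-4.454, -1.408, 0.719)

At (-2, -3, -1/2): F = (5.250, 35.750, 4.000).
Jacobian J = [[0, 2·w, 2·v - 6·w], [3·w, 8·v, 3·u - 10·w], [-2, 2·w, 2·v]].
At the point, J = [[0.000, -1.000, -3.000], [-1.500, -24.000, -1.000], [-2.000, -1.000, -6.000]] (det J = 146.500).
Solving J·Δ = −F gives Δ = (-2.454, 1.592, 1.219).
Then the next iterate is (u, v, w)₁ = (-4.454, -1.408, 0.719).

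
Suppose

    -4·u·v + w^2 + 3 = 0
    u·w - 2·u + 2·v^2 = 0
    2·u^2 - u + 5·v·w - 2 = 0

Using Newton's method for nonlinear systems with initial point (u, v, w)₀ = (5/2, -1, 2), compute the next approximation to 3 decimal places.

At (5/2, -1, 2): F = (17.000, 2.000, -2.000).
Jacobian J = [[-4·v, -4·u, 2·w], [w - 2, 4·v, u], [4·u - 1, 5·w, 5·v]].
At the point, J = [[4.000, -10.000, 4.000], [0.000, -4.000, 2.500], [9.000, 10.000, -5.000]] (det J = -101.000).
Solving J·Δ = −F gives Δ = (-0.861, 2.876, 3.802).
Then the next iterate is (u, v, w)₁ = (1.639, 1.876, 5.802).

(1.639, 1.876, 5.802)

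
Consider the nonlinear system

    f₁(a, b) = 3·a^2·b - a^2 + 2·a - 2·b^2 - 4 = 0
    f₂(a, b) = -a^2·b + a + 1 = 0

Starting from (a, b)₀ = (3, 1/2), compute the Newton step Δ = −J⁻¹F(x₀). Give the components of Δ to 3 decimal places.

(8.300, -1.900)

At (3, 1/2): F = (6.000, -0.500).
Jacobian J = [[6·a·b - 2·a + 2, 3·a^2 - 4·b], [-2·a·b + 1, -a^2]].
At the point, J = [[5.000, 25.000], [-2.000, -9.000]] (det J = 5.000).
Solving J·Δ = −F gives Δ = (8.300, -1.900).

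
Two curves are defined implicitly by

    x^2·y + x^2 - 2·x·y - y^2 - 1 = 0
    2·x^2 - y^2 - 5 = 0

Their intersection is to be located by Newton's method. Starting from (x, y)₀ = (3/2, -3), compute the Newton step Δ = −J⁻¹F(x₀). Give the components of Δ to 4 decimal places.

At (3/2, -3): F = (-5.5000, -9.5000).
Jacobian J = [[2·x·y + 2·x - 2·y, x^2 - 2·x - 2·y], [4·x, -2·y]].
At the point, J = [[0.0000, 5.2500], [6.0000, 6.0000]] (det J = -31.5000).
Solving J·Δ = −F gives Δ = (0.5357, 1.0476).

(0.5357, 1.0476)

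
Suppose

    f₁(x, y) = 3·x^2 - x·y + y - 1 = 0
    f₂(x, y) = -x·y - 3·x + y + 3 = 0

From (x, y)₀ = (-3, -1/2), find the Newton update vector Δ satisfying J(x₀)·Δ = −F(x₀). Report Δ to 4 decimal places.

(0.9333, -1.9167)

At (-3, -1/2): F = (24.0000, 10.0000).
Jacobian J = [[6·x - y, -x + 1], [-y - 3, -x + 1]].
At the point, J = [[-17.5000, 4.0000], [-2.5000, 4.0000]] (det J = -60.0000).
Solving J·Δ = −F gives Δ = (0.9333, -1.9167).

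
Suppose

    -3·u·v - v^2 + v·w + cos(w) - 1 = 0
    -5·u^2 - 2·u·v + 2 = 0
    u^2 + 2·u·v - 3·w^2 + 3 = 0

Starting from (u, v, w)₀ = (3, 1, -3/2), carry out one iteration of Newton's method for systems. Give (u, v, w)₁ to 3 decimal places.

At (3, 1, -3/2): F = (-12.42926, -49.000, 11.250).
Jacobian J = [[-3·v, -3·u - 2·v + w, v - sin(w)], [-10·u - 2·v, -2·u, 0], [2·u + 2·v, 2·u, -6·w]].
At the point, J = [[-3.000, -12.500, 1.99749], [-32.000, -6.000, 0.000], [8.000, 6.000, 9.000]] (det J = -3725.63928).
Solving J·Δ = −F gives Δ = (-1.421, -0.589, 0.405).
Then the next iterate is (u, v, w)₁ = (1.579, 0.411, -1.095).

(1.579, 0.411, -1.095)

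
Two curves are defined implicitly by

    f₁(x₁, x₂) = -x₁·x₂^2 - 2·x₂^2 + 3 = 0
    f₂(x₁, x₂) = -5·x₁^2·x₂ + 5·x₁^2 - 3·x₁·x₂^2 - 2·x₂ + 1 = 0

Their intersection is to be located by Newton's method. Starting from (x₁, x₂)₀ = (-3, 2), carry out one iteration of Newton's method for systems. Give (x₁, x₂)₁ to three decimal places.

At (-3, 2): F = (7.000, -12.000).
Jacobian J = [[-x₂^2, -2·x₁·x₂ - 4·x₂], [-10·x₁·x₂ + 10·x₁ - 3·x₂^2, -5·x₁^2 - 6·x₁·x₂ - 2]].
At the point, J = [[-4.000, 4.000], [18.000, -11.000]] (det J = -28.000).
Solving J·Δ = −F gives Δ = (-1.036, -2.786).
Then the next iterate is (x₁, x₂)₁ = (-4.036, -0.786).

(-4.036, -0.786)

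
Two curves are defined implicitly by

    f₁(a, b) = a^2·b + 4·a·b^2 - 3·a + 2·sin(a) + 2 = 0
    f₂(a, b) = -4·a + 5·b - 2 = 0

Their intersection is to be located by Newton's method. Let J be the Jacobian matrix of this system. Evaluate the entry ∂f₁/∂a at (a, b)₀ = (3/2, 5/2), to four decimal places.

∂f₁/∂a = 2·a·b + 4·b^2 + 2·cos(a) - 3.
At (3/2, 5/2) this is 29.6415.

29.6415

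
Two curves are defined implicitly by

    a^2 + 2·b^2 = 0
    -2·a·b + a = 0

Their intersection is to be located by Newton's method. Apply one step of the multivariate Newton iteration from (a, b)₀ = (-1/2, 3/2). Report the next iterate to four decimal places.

At (-1/2, 3/2): F = (4.7500, 1.0000).
Jacobian J = [[2·a, 4·b], [-2·b + 1, -2·a]].
At the point, J = [[-1.0000, 6.0000], [-2.0000, 1.0000]] (det J = 11.0000).
Solving J·Δ = −F gives Δ = (0.1136, -0.7727).
Then the next iterate is (a, b)₁ = (-0.3864, 0.7273).

(-0.3864, 0.7273)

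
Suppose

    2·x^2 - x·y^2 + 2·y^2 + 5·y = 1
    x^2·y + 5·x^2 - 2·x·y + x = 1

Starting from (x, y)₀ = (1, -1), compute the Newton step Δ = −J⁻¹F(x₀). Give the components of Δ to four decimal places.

(-0.4167, 1.4167)

At (1, -1): F = (-3.0000, 6.0000).
Jacobian J = [[4·x - y^2, -2·x·y + 4·y + 5], [2·x·y + 10·x - 2·y + 1, x^2 - 2·x]].
At the point, J = [[3.0000, 3.0000], [11.0000, -1.0000]] (det J = -36.0000).
Solving J·Δ = −F gives Δ = (-0.4167, 1.4167).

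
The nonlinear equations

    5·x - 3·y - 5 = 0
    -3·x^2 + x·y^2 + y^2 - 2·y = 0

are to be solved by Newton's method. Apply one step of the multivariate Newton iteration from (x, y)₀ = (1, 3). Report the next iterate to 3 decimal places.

(2.068, 1.780)

At (1, 3): F = (-9.000, 9.000).
Jacobian J = [[5, -3], [-6·x + y^2, 2·x·y + 2·y - 2]].
At the point, J = [[5.000, -3.000], [3.000, 10.000]] (det J = 59.000).
Solving J·Δ = −F gives Δ = (1.068, -1.220).
Then the next iterate is (x, y)₁ = (2.068, 1.780).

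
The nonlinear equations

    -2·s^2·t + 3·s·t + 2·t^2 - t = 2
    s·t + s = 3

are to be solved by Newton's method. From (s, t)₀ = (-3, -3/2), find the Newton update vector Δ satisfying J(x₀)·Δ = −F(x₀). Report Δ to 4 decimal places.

At (-3, -3/2): F = (44.5000, -1.5000).
Jacobian J = [[-4·s·t + 3·t, -2·s^2 + 3·s + 4·t - 1], [t + 1, s]].
At the point, J = [[-22.5000, -34.0000], [-0.5000, -3.0000]] (det J = 50.5000).
Solving J·Δ = −F gives Δ = (3.6535, -1.1089).

(3.6535, -1.1089)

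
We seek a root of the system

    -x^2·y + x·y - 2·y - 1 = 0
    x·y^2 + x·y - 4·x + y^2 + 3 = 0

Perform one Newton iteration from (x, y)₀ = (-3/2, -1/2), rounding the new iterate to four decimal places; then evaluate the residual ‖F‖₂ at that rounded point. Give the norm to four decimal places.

At (-3/2, -1/2): F = (1.8750, 9.6250).
Jacobian J = [[-2·x·y + y, -x^2 + x - 2], [y^2 + y - 4, 2·x·y + x + 2·y]].
At the point, J = [[-2.0000, -5.7500], [-4.2500, -1.0000]] (det J = -22.4375).
Solving J·Δ = −F gives Δ = (2.3830, -0.5028).
Then the next iterate is (x, y)₁ = (0.8830, -1.0028).
Re-evaluating at (0.8830, -1.0028): F = (0.902000, 0.476087), so ‖F‖₂ = 1.0199.

1.0199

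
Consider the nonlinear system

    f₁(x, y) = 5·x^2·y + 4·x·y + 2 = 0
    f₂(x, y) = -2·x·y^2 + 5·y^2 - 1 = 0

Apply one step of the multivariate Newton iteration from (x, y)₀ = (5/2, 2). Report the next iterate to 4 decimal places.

At (5/2, 2): F = (84.5000, -1.0000).
Jacobian J = [[10·x·y + 4·y, 5·x^2 + 4·x], [-2·y^2, -4·x·y + 10·y]].
At the point, J = [[58.0000, 41.2500], [-8.0000, 0.0000]] (det J = 330.0000).
Solving J·Δ = −F gives Δ = (-0.1250, -1.8727).
Then the next iterate is (x, y)₁ = (2.3750, 0.1273).

(2.3750, 0.1273)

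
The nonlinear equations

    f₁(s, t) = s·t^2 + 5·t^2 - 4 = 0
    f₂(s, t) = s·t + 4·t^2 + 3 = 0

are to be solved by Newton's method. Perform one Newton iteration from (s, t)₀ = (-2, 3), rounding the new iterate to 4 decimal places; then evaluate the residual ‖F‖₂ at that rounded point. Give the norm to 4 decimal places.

9.6250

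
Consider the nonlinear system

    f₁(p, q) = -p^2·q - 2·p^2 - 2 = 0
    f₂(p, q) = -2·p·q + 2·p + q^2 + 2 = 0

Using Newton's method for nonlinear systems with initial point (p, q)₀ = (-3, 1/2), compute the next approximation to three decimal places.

At (-3, 1/2): F = (-24.500, -0.750).
Jacobian J = [[-2·p·q - 4·p, -p^2], [-2·q + 2, -2·p + 2·q]].
At the point, J = [[15.000, -9.000], [1.000, 7.000]] (det J = 114.000).
Solving J·Δ = −F gives Δ = (1.564, -0.116).
Then the next iterate is (p, q)₁ = (-1.436, 0.384).

(-1.436, 0.384)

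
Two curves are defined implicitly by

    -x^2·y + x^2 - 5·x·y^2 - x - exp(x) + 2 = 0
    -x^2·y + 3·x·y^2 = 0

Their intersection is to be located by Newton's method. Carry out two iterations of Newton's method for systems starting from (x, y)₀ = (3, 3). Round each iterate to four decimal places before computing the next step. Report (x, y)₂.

(1.3503, 1.3297)

At (3, 3): F = (-174.085537, 54.0000).
Jacobian J = [[-2·x·y + 2·x - 5·y^2 - exp(x) - 1, -x^2 - 10·x·y], [-2·x·y + 3·y^2, -x^2 + 6·x·y]].
At the point, J = [[-78.085537, -99.0000], [9.0000, 45.0000]] (det J = -2622.849162).
Solving J·Δ = −F gives Δ = (-0.9485, -1.0103).
Then the next iterate is (x, y)₁ = (2.0515, 1.9897).
Round to (2.0515, 1.9897) and repeat: F = (-52.604844, 15.991132), J = [[-32.634831, -45.027348], [3.712979, 20.282565]].
Δ = (-0.7012, -0.6600), so (x, y)₂ = (1.3503, 1.3297).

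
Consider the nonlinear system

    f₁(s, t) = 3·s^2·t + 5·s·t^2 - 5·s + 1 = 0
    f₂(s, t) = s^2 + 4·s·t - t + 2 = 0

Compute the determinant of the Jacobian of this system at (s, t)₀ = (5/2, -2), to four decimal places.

J = [[6·s·t + 5·t^2 - 5, 3·s^2 + 10·s·t], [2·s + 4·t, 4·s - 1]].
At the point, J = [[-15.0000, -31.2500], [-3.0000, 9.0000]].
det J = -228.7500.

-228.7500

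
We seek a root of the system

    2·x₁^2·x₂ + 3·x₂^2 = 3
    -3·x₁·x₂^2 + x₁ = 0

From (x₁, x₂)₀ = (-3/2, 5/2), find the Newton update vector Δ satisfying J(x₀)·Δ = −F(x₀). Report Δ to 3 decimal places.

(-10.239, -9.261)

At (-3/2, 5/2): F = (27.000, 26.625).
Jacobian J = [[4·x₁·x₂, 2·x₁^2 + 6·x₂], [-3·x₂^2 + 1, -6·x₁·x₂]].
At the point, J = [[-15.000, 19.500], [-17.750, 22.500]] (det J = 8.625).
Solving J·Δ = −F gives Δ = (-10.239, -9.261).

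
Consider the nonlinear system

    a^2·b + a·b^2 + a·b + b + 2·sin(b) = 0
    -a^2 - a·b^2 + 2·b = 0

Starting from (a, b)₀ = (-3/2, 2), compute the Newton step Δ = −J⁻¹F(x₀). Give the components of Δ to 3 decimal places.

(6.677, -0.134)

At (-3/2, 2): F = (-0.68141, 7.750).
Jacobian J = [[2·a·b + b^2 + b, a^2 + 2·a·b + a + 2·cos(b) + 1], [-2·a - b^2, -2·a·b + 2]].
At the point, J = [[0.000, -5.08229], [-1.000, 8.000]] (det J = -5.08229).
Solving J·Δ = −F gives Δ = (6.677, -0.134).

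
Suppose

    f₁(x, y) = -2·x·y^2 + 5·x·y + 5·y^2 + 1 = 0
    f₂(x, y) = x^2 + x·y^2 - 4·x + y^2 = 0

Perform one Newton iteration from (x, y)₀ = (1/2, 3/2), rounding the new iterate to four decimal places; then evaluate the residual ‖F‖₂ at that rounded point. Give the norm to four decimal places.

5.6719

At (1/2, 3/2): F = (13.7500, 1.6250).
Jacobian J = [[-2·y^2 + 5·y, -4·x·y + 5·x + 10·y], [2·x + y^2 - 4, 2·x·y + 2·y]].
At the point, J = [[3.0000, 14.5000], [-0.7500, 4.5000]] (det J = 24.3750).
Solving J·Δ = −F gives Δ = (-1.5718, -0.6231).
Then the next iterate is (x, y)₁ = (-1.0718, 0.8769).
Re-evaluating at (-1.0718, 0.8769): F = (1.793790, 5.380744), so ‖F‖₂ = 5.6719.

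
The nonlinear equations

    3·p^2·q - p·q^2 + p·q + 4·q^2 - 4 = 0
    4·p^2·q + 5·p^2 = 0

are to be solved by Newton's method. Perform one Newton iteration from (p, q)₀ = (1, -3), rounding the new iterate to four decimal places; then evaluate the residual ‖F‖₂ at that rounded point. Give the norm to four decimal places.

2.2169

At (1, -3): F = (11.0000, -7.0000).
Jacobian J = [[6·p·q - q^2 + q, 3·p^2 - 2·p·q + p + 8·q], [8·p·q + 10·p, 4·p^2]].
At the point, J = [[-30.0000, -14.0000], [-14.0000, 4.0000]] (det J = -316.0000).
Solving J·Δ = −F gives Δ = (-0.1709, 1.1519).
Then the next iterate is (p, q)₁ = (0.8291, -1.8481).
Re-evaluating at (0.8291, -1.8481): F = (1.486676, -1.644552), so ‖F‖₂ = 2.2169.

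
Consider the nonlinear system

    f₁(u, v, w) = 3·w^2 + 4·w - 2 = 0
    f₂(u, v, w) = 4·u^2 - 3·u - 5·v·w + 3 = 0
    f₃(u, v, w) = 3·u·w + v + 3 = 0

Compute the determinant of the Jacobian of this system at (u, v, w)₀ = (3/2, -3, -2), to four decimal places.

J = [[0, 0, 6·w + 4], [8·u - 3, -5·w, -5·v], [3·w, 1, 3·u]].
At the point, J = [[0.0000, 0.0000, -8.0000], [9.0000, 10.0000, 15.0000], [-6.0000, 1.0000, 4.5000]].
det J = -552.0000.

-552.0000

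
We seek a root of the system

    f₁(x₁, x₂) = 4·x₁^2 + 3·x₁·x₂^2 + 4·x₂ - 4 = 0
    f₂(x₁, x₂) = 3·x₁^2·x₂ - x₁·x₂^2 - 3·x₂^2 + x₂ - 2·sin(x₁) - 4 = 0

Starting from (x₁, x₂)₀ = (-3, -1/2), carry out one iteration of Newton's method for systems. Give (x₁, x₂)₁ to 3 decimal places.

At (-3, -1/2): F = (27.750, -17.71776).
Jacobian J = [[8·x₁ + 3·x₂^2, 6·x₁·x₂ + 4], [6·x₁·x₂ - x₂^2 - 2·cos(x₁), 3·x₁^2 - 2·x₁·x₂ - 6·x₂ + 1]].
At the point, J = [[-23.250, 13.000], [10.72998, 28.000]] (det J = -790.48980).
Solving J·Δ = −F gives Δ = (1.274, 0.144).
Then the next iterate is (x₁, x₂)₁ = (-1.726, -0.356).

(-1.726, -0.356)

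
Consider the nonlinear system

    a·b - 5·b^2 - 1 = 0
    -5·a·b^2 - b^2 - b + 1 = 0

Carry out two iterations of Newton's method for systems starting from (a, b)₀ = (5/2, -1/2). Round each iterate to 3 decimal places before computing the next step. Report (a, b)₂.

(6.154, 0.451)

At (5/2, -1/2): F = (-3.500, -1.875).
Jacobian J = [[b, a - 10·b], [-5·b^2, -10·a·b - 2·b - 1]].
At the point, J = [[-0.500, 7.500], [-1.250, 12.500]] (det J = 3.125).
Solving J·Δ = −F gives Δ = (9.500, 1.100).
Then the next iterate is (a, b)₁ = (12.000, 0.600).
Round to (12.000, 0.600) and repeat: F = (4.400, -21.560), J = [[0.600, 6.000], [-1.800, -74.200]].
Δ = (-5.846, -0.149), so (a, b)₂ = (6.154, 0.451).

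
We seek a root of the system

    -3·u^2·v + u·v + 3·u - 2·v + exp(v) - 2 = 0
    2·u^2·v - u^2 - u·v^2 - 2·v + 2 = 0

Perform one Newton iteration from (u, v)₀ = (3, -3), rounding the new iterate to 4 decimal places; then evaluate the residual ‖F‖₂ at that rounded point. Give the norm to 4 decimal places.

30.3954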